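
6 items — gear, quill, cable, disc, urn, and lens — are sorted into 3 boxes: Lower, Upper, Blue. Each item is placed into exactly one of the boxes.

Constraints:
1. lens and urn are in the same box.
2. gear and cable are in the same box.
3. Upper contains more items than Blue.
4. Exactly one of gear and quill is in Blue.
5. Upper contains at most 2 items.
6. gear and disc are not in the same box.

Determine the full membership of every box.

Lower = {disc, lens, urn}; Upper = {cable, gear}; Blue = {quill}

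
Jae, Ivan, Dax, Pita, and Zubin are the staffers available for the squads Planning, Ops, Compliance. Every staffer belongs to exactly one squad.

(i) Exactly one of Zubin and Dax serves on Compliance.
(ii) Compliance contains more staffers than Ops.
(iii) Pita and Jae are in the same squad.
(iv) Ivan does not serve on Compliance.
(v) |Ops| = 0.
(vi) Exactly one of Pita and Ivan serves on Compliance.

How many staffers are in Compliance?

From (iv): Ivan ∉ Compliance.
(v): Ops already has 0, so the rest are out.
(vi) (exactly one): Pita ∈ Compliance.
Only one squad left: Ivan ∈ Planning.
(iii): Jae matches Pita: Jae ∉ Planning.
(iii): Jae matches Pita: Jae ∈ Compliance.

3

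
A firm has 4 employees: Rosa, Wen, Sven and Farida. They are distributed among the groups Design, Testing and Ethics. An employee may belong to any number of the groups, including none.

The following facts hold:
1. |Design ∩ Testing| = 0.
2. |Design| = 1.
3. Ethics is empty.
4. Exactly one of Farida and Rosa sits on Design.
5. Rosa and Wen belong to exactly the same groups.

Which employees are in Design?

Design = {Farida}

(3): Ethics already has 0, so the rest are out.
Suppose Rosa ∈ Design: no assignment then satisfies all the clues, so Rosa ∉ Design.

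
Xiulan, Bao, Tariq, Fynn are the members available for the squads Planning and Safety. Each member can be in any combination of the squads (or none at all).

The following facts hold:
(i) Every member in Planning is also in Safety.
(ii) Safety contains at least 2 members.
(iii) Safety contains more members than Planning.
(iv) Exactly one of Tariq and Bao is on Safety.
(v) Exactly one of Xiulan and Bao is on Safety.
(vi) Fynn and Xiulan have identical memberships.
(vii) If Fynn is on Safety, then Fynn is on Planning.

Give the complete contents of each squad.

Planning = {Fynn, Xiulan}; Safety = {Fynn, Tariq, Xiulan}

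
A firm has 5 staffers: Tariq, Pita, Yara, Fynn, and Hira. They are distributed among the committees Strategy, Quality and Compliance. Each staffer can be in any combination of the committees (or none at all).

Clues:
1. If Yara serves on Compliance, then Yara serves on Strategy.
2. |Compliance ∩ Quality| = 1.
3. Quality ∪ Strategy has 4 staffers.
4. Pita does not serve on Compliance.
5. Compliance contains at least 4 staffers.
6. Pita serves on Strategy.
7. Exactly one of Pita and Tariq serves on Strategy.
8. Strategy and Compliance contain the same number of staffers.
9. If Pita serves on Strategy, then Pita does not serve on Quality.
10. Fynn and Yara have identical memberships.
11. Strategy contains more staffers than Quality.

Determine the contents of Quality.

Quality = {Hira}

From (4): Pita ∉ Compliance.
From (6): Pita ∈ Strategy.
(5): only 4 candidates remain for Compliance, so all are in.
(7) (exactly one): Tariq ∉ Strategy.
(9): Pita ∉ Quality.
(1): Yara ∈ Strategy.
(10): Fynn matches Yara: Fynn ∈ Strategy.
Suppose Tariq ∈ Quality: no assignment then satisfies all the clues, so Tariq ∉ Quality.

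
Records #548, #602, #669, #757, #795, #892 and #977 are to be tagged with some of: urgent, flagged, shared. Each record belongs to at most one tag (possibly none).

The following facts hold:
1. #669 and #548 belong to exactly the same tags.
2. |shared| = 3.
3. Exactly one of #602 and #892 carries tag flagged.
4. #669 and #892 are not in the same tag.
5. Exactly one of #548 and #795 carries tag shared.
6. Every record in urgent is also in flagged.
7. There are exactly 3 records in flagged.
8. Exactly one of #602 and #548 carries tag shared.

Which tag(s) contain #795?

#795: flagged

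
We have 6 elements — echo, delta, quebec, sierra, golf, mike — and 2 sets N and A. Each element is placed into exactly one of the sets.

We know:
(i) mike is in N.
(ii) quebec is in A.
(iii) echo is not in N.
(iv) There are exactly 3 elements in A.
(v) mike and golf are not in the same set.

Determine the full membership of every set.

From (i): mike ∈ N.
From (ii): quebec ∈ A.
From (iii): echo ∉ N.
(v): golf ∉ N.
Only one set left: echo ∈ A.
Only one set left: golf ∈ A.
(iv): A already has 3, so the rest are out.
Only one set left: delta ∈ N.
Only one set left: sierra ∈ N.

N = {delta, mike, sierra}; A = {echo, golf, quebec}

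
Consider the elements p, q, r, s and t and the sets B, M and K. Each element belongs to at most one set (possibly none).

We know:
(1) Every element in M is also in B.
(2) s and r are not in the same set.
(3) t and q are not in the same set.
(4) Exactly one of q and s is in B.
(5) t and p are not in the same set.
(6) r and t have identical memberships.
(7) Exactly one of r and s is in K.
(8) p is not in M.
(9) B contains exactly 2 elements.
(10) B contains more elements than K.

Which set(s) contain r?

r: none

From (8): p ∉ M.
Suppose r ∈ B: no assignment then satisfies all the clues, so r ∉ B.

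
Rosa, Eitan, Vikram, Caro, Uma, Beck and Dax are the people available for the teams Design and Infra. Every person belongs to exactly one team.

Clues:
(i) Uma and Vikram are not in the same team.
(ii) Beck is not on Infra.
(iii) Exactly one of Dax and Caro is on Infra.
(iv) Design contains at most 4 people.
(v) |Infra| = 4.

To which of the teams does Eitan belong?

Eitan: Infra

From (ii): Beck ∉ Infra.
Only one team left: Beck ∈ Design.
Suppose Eitan ∈ Design: no assignment then satisfies all the clues, so Eitan ∉ Design.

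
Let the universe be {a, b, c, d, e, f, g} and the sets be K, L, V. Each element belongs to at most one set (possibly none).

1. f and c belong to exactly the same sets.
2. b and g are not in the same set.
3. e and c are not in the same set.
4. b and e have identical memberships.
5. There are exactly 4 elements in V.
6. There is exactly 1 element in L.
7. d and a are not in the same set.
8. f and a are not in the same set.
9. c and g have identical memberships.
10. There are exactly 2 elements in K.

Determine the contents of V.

V = {c, d, f, g}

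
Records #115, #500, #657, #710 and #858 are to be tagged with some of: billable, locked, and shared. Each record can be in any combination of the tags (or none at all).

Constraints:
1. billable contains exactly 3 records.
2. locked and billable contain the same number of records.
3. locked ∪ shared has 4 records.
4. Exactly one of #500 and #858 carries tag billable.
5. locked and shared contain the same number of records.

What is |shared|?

3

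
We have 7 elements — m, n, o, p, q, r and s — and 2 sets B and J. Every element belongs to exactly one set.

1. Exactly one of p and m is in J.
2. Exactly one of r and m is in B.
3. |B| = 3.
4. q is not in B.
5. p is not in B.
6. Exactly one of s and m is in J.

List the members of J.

J = {p, q, r, s}

From (4): q ∉ B.
From (5): p ∉ B.
Only one set left: p ∈ J.
Only one set left: q ∈ J.
(1) (exactly one): m ∉ J.
(6) (exactly one): s ∈ J.
Only one set left: m ∈ B.
(2) (exactly one): r ∉ B.
(3): only 3 candidates remain for B, so all are in.
Only one set left: r ∈ J.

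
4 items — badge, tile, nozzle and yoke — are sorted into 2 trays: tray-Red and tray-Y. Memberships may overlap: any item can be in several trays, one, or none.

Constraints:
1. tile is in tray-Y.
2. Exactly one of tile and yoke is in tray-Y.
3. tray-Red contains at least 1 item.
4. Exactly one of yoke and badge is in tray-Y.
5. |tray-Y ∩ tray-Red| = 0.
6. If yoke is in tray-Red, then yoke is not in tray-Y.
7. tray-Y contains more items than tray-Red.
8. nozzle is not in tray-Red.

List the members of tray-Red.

From (1): tile ∈ tray-Y.
From (8): nozzle ∉ tray-Red.
(2) (exactly one): yoke ∉ tray-Y.
(4) (exactly one): badge ∈ tray-Y.
Suppose badge ∈ tray-Red: no assignment then satisfies all the clues, so badge ∉ tray-Red.

tray-Red = {yoke}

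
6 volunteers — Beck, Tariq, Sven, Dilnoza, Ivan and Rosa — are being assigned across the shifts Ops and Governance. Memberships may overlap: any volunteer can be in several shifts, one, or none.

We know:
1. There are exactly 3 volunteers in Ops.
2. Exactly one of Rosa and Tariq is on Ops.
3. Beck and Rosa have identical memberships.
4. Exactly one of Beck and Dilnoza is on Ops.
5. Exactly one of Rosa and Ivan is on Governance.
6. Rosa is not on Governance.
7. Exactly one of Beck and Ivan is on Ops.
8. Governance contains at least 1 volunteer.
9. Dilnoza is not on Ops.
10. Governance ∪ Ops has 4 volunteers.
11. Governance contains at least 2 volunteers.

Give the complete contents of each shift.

Ops = {Beck, Rosa, Sven}; Governance = {Ivan, Sven}

From (6): Rosa ∉ Governance.
From (9): Dilnoza ∉ Ops.
(3): Beck matches Rosa: Beck ∉ Governance.
(4) (exactly one): Beck ∈ Ops.
(5) (exactly one): Ivan ∈ Governance.
(7) (exactly one): Ivan ∉ Ops.
(3): Rosa matches Beck: Rosa ∈ Ops.
(2) (exactly one): Tariq ∉ Ops.
(1): only 3 candidates remain for Ops, so all are in.
Suppose Tariq ∈ Governance: no assignment then satisfies all the clues, so Tariq ∉ Governance.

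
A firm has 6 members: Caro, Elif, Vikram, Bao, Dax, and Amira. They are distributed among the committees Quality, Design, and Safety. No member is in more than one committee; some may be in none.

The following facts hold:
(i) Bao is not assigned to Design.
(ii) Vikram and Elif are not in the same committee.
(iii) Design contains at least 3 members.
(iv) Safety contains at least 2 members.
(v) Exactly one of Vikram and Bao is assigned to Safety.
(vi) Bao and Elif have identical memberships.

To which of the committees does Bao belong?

Bao: Safety

From (i): Bao ∉ Design.
(vi): Elif matches Bao: Elif ∉ Design.
Suppose Bao ∈ Quality: no assignment then satisfies all the clues, so Bao ∉ Quality.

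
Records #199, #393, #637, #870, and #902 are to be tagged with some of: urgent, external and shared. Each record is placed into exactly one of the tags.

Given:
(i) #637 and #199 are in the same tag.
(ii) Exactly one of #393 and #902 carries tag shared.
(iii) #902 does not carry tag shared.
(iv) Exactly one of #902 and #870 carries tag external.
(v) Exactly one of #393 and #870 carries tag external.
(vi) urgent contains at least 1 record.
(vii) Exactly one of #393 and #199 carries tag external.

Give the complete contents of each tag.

From (iii): #902 ∉ shared.
(ii) (exactly one): #393 ∈ shared.
(v) (exactly one): #870 ∈ external.
(vii) (exactly one): #199 ∈ external.
(i): #637 matches #199: #637 ∉ urgent.
(i): #637 matches #199: #637 ∈ external.
(iv) (exactly one): #902 ∉ external.
(vi): only 1 candidates remain for urgent, so all are in.

urgent = {#902}; external = {#199, #637, #870}; shared = {#393}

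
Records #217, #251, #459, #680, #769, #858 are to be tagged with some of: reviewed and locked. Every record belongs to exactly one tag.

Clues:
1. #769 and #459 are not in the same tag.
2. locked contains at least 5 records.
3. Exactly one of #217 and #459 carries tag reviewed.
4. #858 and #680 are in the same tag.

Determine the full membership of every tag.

reviewed = {#459}; locked = {#217, #251, #680, #769, #858}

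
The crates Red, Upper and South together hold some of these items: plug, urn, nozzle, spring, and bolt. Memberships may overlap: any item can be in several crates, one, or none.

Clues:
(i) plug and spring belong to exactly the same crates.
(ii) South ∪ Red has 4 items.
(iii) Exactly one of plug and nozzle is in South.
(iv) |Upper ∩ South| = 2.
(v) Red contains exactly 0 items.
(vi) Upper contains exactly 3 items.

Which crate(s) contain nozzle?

(v): Red already has 0, so the rest are out.
Suppose nozzle ∉ Upper: no assignment then satisfies all the clues, so nozzle ∈ Upper.

nozzle: Upper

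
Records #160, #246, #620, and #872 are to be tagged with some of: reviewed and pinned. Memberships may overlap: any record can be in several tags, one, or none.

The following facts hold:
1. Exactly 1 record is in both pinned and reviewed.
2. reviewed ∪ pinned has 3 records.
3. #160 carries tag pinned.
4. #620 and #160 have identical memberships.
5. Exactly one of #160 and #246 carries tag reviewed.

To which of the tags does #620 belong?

From (3): #160 ∈ pinned.
(4): #620 matches #160: #620 ∈ pinned.
Suppose #620 ∈ reviewed: no assignment then satisfies all the clues, so #620 ∉ reviewed.

#620: pinned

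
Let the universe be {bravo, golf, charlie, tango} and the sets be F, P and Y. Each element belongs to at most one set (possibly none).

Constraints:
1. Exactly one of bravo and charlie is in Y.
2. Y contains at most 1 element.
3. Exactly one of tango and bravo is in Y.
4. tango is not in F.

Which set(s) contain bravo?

bravo: Y

From (4): tango ∉ F.
Suppose bravo ∈ F: no assignment then satisfies all the clues, so bravo ∉ F.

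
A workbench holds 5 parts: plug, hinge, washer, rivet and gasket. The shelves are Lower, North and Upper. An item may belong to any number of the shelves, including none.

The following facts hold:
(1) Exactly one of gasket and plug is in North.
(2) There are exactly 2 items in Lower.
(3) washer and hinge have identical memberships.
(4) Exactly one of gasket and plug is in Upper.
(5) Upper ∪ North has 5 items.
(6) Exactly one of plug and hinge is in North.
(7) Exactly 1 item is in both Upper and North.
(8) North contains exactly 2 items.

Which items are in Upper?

Upper = {gasket, hinge, rivet, washer}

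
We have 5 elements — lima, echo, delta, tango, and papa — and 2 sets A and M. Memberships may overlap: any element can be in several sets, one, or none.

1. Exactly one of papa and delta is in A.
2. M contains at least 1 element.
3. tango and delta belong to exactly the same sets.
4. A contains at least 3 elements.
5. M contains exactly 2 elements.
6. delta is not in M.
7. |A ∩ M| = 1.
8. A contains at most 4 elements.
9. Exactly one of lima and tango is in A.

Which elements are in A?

A = {delta, echo, tango}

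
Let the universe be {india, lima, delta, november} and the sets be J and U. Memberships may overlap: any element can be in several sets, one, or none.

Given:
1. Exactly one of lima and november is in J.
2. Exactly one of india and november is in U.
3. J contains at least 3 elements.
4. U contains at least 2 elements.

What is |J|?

3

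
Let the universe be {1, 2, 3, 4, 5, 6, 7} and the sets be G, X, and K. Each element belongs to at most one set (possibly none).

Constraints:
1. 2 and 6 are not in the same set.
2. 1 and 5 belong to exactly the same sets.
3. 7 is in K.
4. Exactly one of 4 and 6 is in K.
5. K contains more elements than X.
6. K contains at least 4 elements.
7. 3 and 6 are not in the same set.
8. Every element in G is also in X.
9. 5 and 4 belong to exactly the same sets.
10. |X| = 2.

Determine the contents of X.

X = {2, 3}

From (3): 7 ∈ K.
Suppose 1 ∈ X: no assignment then satisfies all the clues, so 1 ∉ X.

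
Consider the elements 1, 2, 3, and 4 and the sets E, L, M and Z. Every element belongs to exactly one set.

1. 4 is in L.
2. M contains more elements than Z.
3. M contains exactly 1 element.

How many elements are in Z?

0

From (1): 4 ∈ L.
Suppose 1 ∈ Z: no assignment then satisfies all the clues, so 1 ∉ Z.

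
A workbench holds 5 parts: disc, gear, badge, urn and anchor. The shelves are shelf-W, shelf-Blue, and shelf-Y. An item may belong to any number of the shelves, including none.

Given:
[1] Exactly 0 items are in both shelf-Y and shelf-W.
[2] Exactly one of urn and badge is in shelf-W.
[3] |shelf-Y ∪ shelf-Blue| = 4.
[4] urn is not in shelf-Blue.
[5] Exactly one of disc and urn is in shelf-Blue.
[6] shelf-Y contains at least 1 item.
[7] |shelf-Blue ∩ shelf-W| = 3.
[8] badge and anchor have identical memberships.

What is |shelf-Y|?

1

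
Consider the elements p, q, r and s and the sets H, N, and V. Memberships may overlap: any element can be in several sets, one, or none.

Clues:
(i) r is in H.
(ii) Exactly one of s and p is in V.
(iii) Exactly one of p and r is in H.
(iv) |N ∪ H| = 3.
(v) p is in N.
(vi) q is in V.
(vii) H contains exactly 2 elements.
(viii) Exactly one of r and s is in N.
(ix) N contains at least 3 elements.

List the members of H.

H = {q, r}

From (i): r ∈ H.
From (v): p ∈ N.
From (vi): q ∈ V.
(iii) (exactly one): p ∉ H.
Suppose q ∉ H: no assignment then satisfies all the clues, so q ∈ H.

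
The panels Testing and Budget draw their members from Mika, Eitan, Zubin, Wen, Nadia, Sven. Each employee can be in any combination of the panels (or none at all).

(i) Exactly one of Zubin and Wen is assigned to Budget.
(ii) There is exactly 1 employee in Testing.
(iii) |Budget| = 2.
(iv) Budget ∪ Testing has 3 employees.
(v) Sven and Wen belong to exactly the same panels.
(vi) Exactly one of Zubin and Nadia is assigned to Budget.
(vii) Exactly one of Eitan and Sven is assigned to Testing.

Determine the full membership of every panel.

Testing = {Eitan}; Budget = {Mika, Zubin}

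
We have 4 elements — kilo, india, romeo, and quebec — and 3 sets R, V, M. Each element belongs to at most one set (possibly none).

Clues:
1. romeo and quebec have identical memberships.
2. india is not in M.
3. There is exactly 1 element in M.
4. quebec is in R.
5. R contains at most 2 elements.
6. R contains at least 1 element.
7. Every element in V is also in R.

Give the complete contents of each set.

R = {quebec, romeo}; V = {}; M = {kilo}

From (2): india ∉ M.
From (4): quebec ∈ R.
(1): romeo matches quebec: romeo ∈ R.
(3): only 1 candidates remain for M, so all are in.
(5): R already has 2, so the rest are out.
(7) contrapositive: india ∉ V.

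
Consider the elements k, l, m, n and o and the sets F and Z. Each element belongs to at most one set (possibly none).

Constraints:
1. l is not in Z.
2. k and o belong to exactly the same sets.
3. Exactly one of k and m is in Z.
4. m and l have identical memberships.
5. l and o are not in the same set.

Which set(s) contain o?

From (1): l ∉ Z.
(4): m matches l: m ∉ Z.
(3) (exactly one): k ∈ Z.
(2): o matches k: o ∉ F.
(2): o matches k: o ∈ Z.

o: Z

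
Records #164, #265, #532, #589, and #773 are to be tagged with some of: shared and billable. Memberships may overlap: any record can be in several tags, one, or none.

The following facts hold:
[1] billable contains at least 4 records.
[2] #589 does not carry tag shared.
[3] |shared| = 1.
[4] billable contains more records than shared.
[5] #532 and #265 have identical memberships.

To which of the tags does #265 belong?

#265: billable

From (2): #589 ∉ shared.
Suppose #265 ∈ shared: no assignment then satisfies all the clues, so #265 ∉ shared.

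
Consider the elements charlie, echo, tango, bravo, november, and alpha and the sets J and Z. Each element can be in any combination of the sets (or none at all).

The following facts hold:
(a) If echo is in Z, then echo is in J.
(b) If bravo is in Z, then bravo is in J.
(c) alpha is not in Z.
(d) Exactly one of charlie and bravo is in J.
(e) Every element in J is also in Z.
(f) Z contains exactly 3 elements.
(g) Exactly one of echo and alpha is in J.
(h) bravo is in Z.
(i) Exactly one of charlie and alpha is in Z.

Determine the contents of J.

J = {bravo, echo}

From (c): alpha ∉ Z.
From (h): bravo ∈ Z.
(b): bravo ∈ J.
(d) (exactly one): charlie ∉ J.
(e) contrapositive: alpha ∉ J.
(g) (exactly one): echo ∈ J.
(i) (exactly one): charlie ∈ Z.
(e) with echo ∈ J: echo ∈ Z.
(f): Z already has 3, so the rest are out.
(e) contrapositive: tango ∉ J.
(e) contrapositive: november ∉ J.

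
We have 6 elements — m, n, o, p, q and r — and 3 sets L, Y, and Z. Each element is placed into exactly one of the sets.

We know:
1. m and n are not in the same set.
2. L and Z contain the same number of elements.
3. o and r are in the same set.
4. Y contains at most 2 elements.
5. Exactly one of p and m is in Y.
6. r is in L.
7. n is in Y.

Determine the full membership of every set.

L = {o, r}; Y = {n, p}; Z = {m, q}

From (6): r ∈ L.
From (7): n ∈ Y.
(1): m ∉ Y.
(3): o matches r: o ∈ L.
(5) (exactly one): p ∈ Y.
(4): Y already has 2, so the rest are out.
Suppose m ∈ L: no assignment then satisfies all the clues, so m ∉ L.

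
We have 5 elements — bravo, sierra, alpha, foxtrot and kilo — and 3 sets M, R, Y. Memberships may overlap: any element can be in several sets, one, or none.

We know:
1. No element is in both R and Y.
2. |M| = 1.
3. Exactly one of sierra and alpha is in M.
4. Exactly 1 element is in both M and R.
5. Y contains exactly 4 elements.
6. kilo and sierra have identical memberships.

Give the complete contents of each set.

M = {alpha}; R = {alpha}; Y = {bravo, foxtrot, kilo, sierra}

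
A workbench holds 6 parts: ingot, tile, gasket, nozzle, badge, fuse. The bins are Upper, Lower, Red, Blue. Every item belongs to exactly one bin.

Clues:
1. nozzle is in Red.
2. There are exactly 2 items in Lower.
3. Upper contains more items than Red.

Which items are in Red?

From (1): nozzle ∈ Red.
Suppose ingot ∈ Red: no assignment then satisfies all the clues, so ingot ∉ Red.

Red = {nozzle}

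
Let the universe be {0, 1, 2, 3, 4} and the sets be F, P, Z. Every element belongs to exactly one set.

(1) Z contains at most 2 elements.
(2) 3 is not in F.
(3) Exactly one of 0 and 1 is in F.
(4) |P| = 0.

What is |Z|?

2

From (2): 3 ∉ F.
(4): P already has 0, so the rest are out.
Only one set left: 3 ∈ Z.
Suppose 2 ∉ F: no assignment then satisfies all the clues, so 2 ∈ F.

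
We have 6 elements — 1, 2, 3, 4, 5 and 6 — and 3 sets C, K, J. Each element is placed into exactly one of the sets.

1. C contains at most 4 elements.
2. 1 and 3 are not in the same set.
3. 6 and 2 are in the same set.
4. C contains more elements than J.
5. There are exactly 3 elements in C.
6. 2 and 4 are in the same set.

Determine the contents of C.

C = {2, 4, 6}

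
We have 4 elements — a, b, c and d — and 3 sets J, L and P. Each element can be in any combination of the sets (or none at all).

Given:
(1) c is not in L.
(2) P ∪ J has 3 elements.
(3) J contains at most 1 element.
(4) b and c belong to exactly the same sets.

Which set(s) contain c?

c: P

From (1): c ∉ L.
(4): b matches c: b ∉ L.
Suppose c ∈ J: no assignment then satisfies all the clues, so c ∉ J.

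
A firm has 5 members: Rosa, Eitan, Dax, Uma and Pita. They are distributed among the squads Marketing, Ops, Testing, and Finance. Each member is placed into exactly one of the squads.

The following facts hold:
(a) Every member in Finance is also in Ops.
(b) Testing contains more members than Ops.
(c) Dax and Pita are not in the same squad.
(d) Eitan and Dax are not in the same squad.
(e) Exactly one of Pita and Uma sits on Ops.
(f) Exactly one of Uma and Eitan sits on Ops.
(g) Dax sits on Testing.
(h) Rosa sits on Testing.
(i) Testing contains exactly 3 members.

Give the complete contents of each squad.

From (g): Dax ∈ Testing.
From (h): Rosa ∈ Testing.
(c): Pita ∉ Testing.
(d): Eitan ∉ Testing.
(i): only 3 candidates remain for Testing, so all are in.
(e) (exactly one): Pita ∈ Ops.
(f) (exactly one): Eitan ∈ Ops.

Marketing = {}; Ops = {Eitan, Pita}; Testing = {Dax, Rosa, Uma}; Finance = {}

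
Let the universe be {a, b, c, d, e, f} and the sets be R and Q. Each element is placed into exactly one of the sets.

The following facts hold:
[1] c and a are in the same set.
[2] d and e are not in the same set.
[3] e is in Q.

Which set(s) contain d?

d: R

From (3): e ∈ Q.
(2): d ∉ Q.
Only one set left: d ∈ R.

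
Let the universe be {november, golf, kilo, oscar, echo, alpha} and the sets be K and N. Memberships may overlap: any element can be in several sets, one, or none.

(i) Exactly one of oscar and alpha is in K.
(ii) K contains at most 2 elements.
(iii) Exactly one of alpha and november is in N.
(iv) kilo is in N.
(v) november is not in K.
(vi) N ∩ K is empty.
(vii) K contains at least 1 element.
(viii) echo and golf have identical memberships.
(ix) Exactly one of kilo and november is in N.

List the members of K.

K = {oscar}

From (iv): kilo ∈ N.
From (v): november ∉ K.
(vi) (disjoint): kilo ∉ K.
(ix) (exactly one): november ∉ N.
(iii) (exactly one): alpha ∈ N.
(vi) (disjoint): alpha ∉ K.
(i) (exactly one): oscar ∈ K.
(vi) (disjoint): oscar ∉ N.
Suppose golf ∈ K: no assignment then satisfies all the clues, so golf ∉ K.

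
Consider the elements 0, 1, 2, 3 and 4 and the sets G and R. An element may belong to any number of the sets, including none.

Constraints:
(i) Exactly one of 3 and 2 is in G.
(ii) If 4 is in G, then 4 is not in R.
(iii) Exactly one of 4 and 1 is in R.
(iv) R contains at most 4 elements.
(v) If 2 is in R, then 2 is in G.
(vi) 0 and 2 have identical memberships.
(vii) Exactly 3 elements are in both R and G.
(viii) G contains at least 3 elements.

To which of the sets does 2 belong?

2: G, R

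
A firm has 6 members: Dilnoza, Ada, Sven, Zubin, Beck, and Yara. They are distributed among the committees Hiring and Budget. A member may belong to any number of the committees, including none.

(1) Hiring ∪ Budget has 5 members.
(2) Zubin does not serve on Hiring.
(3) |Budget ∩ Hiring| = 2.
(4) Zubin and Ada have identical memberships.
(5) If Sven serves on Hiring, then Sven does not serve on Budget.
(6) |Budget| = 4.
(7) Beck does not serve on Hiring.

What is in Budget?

Budget = {Ada, Dilnoza, Yara, Zubin}

From (2): Zubin ∉ Hiring.
From (7): Beck ∉ Hiring.
(4): Ada matches Zubin: Ada ∉ Hiring.
Suppose Dilnoza ∉ Budget: no assignment then satisfies all the clues, so Dilnoza ∈ Budget.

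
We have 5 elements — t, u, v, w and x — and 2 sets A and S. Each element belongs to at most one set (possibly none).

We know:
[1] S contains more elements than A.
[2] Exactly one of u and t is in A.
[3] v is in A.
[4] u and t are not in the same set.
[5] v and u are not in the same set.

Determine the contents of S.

S = {u, w, x}

From (3): v ∈ A.
(5): u ∉ A.
(2) (exactly one): t ∈ A.
Suppose u ∉ S: no assignment then satisfies all the clues, so u ∈ S.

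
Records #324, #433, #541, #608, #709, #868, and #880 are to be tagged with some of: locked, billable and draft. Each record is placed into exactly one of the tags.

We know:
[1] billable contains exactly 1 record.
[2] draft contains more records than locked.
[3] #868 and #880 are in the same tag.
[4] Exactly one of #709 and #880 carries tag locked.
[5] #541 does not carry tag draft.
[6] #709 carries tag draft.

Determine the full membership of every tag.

locked = {#868, #880}; billable = {#541}; draft = {#324, #433, #608, #709}

From (5): #541 ∉ draft.
From (6): #709 ∈ draft.
(4) (exactly one): #880 ∈ locked.
(3): #868 matches #880: #868 ∈ locked.
Suppose #324 ∈ locked: no assignment then satisfies all the clues, so #324 ∉ locked.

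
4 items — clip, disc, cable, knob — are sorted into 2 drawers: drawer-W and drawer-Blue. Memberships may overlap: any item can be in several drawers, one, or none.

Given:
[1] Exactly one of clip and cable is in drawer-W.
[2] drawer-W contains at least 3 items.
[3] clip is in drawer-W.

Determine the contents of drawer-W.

drawer-W = {clip, disc, knob}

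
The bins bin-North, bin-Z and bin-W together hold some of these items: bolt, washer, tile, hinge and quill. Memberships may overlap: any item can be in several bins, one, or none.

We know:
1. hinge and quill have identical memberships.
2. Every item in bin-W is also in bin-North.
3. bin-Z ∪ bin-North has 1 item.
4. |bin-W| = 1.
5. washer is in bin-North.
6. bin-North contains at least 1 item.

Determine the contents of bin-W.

bin-W = {washer}

From (5): washer ∈ bin-North.
Suppose bolt ∈ bin-W: no assignment then satisfies all the clues, so bolt ∉ bin-W.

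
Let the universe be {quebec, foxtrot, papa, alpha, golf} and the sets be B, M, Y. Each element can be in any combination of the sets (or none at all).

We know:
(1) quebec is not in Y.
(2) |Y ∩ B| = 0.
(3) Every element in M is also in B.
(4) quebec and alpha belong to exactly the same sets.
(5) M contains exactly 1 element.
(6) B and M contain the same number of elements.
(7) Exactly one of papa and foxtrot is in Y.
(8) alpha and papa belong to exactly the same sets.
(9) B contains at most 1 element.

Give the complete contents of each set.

From (1): quebec ∉ Y.
(4): alpha matches quebec: alpha ∉ Y.
(8): papa matches alpha: papa ∉ Y.
(7) (exactly one): foxtrot ∈ Y.
Suppose quebec ∈ B: no assignment then satisfies all the clues, so quebec ∉ B.

B = {golf}; M = {golf}; Y = {foxtrot}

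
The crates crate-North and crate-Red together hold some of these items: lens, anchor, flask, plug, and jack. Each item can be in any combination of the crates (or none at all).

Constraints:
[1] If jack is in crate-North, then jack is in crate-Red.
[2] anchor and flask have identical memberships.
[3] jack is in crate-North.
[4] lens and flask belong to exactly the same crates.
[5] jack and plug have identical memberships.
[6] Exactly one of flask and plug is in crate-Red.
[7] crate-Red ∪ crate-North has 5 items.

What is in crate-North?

crate-North = {anchor, flask, jack, lens, plug}

From (3): jack ∈ crate-North.
(1): jack ∈ crate-Red.
(5): plug matches jack: plug ∈ crate-North.
(5): plug matches jack: plug ∈ crate-Red.
(6) (exactly one): flask ∉ crate-Red.
(2): anchor matches flask: anchor ∉ crate-Red.
(4): lens matches flask: lens ∉ crate-Red.
Suppose lens ∉ crate-North: no assignment then satisfies all the clues, so lens ∈ crate-North.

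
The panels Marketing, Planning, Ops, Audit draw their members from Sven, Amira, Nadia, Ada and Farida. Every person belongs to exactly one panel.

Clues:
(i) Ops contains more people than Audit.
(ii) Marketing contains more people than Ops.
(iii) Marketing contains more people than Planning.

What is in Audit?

Audit = {}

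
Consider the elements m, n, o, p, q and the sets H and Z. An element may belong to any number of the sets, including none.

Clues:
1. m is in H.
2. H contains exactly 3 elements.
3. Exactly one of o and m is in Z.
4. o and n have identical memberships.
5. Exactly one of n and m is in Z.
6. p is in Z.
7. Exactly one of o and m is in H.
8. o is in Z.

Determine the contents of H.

H = {m, p, q}

From (1): m ∈ H.
From (6): p ∈ Z.
From (8): o ∈ Z.
(3) (exactly one): m ∉ Z.
(4): n matches o: n ∈ Z.
(7) (exactly one): o ∉ H.
(4): n matches o: n ∉ H.
(2): only 3 candidates remain for H, so all are in.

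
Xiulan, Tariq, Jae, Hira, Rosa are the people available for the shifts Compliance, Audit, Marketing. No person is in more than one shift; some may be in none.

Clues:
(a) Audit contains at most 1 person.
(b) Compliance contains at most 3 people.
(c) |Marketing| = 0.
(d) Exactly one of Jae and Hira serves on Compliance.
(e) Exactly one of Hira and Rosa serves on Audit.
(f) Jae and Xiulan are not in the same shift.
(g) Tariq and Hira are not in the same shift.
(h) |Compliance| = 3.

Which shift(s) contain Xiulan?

(c): Marketing already has 0, so the rest are out.
Suppose Xiulan ∈ Compliance: no assignment then satisfies all the clues, so Xiulan ∉ Compliance.

Xiulan: none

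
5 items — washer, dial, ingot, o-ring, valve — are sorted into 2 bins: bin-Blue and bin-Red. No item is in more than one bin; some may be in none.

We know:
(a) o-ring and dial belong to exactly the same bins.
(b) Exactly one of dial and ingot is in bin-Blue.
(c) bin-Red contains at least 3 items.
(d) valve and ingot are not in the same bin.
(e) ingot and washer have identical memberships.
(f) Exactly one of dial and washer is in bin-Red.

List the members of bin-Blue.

bin-Blue = {ingot, washer}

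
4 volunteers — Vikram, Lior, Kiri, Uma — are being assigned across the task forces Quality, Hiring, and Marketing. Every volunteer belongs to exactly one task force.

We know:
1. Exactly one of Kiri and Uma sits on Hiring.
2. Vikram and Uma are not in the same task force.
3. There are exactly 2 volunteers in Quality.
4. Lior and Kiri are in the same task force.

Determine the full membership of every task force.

Quality = {Kiri, Lior}; Hiring = {Uma}; Marketing = {Vikram}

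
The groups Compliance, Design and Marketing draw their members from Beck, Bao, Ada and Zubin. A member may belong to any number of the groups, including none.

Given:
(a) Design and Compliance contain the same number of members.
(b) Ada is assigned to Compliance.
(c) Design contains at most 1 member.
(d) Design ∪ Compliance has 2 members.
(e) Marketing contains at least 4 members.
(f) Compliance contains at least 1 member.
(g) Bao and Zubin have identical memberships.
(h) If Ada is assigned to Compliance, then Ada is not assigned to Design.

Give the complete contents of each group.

Compliance = {Ada}; Design = {Beck}; Marketing = {Ada, Bao, Beck, Zubin}

From (b): Ada ∈ Compliance.
(e): only 4 candidates remain for Marketing, so all are in.
(h): Ada ∉ Design.
Suppose Beck ∈ Compliance: no assignment then satisfies all the clues, so Beck ∉ Compliance.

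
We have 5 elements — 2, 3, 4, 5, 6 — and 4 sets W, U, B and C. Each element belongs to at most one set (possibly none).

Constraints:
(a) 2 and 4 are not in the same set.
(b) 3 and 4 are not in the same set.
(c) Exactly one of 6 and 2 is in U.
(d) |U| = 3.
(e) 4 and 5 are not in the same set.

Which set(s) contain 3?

3: U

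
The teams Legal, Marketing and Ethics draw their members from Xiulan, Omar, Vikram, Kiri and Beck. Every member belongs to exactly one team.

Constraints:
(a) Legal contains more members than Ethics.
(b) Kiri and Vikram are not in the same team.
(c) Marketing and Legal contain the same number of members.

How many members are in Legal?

2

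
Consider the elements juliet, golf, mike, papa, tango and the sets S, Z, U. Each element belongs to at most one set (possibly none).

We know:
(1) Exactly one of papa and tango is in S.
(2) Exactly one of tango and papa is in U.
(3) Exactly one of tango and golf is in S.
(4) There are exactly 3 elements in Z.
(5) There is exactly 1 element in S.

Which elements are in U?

U = {papa}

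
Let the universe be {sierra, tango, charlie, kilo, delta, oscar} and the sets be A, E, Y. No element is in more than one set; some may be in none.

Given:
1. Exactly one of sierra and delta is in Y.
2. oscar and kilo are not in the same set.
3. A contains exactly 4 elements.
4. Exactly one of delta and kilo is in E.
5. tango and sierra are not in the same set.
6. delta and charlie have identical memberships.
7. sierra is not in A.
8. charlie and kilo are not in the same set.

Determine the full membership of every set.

A = {charlie, delta, oscar, tango}; E = {kilo}; Y = {sierra}

From (7): sierra ∉ A.
Suppose sierra ∈ E: no assignment then satisfies all the clues, so sierra ∉ E.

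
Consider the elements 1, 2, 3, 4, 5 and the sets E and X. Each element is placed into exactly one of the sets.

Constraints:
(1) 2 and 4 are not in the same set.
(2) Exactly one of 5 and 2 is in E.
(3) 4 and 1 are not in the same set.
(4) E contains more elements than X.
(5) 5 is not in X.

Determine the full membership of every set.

E = {3, 4, 5}; X = {1, 2}

From (5): 5 ∉ X.
Only one set left: 5 ∈ E.
(2) (exactly one): 2 ∉ E.
Only one set left: 2 ∈ X.
(1): 4 ∉ X.
Only one set left: 4 ∈ E.
(3): 1 ∉ E.
Only one set left: 1 ∈ X.
Suppose 3 ∉ E: no assignment then satisfies all the clues, so 3 ∈ E.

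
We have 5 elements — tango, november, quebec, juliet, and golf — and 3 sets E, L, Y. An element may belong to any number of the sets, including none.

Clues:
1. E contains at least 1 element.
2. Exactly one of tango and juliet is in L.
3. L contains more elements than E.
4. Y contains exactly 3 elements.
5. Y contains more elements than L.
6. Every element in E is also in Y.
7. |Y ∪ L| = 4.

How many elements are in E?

1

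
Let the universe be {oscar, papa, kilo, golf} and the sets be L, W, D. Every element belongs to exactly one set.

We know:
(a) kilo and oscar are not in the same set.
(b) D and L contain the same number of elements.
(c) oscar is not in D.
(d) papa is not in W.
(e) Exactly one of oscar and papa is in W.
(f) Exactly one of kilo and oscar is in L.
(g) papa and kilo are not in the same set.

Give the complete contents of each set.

From (c): oscar ∉ D.
From (d): papa ∉ W.
(e) (exactly one): oscar ∈ W.
(f) (exactly one): kilo ∈ L.
(g): papa ∉ L.
Only one set left: papa ∈ D.
Suppose golf ∈ L: no assignment then satisfies all the clues, so golf ∉ L.

L = {kilo}; W = {golf, oscar}; D = {papa}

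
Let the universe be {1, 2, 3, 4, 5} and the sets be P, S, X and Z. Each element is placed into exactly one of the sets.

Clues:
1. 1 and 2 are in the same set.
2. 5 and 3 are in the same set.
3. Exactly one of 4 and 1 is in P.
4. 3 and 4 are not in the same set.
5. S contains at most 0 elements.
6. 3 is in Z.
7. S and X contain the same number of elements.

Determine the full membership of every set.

P = {4}; S = {}; X = {}; Z = {1, 2, 3, 5}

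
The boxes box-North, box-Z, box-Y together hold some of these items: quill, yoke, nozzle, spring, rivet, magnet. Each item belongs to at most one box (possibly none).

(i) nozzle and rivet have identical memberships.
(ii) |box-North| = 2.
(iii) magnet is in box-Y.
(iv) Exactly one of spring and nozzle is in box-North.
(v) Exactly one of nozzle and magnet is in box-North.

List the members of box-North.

From (iii): magnet ∈ box-Y.
(v) (exactly one): nozzle ∈ box-North.
(i): rivet matches nozzle: rivet ∈ box-North.
(ii): box-North already has 2, so the rest are out.

box-North = {nozzle, rivet}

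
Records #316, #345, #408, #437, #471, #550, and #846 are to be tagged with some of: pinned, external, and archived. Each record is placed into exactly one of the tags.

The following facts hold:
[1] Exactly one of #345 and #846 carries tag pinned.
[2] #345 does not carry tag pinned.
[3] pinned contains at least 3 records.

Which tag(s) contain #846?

#846: pinned

From (2): #345 ∉ pinned.
(1) (exactly one): #846 ∈ pinned.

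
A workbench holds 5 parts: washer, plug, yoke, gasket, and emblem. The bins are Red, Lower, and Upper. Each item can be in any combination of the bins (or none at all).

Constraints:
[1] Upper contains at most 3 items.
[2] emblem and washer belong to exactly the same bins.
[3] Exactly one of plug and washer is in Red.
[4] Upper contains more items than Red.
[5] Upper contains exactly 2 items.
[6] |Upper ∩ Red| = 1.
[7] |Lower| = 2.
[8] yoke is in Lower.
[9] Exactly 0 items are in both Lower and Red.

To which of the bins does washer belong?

washer: none

From (8): yoke ∈ Lower.
Suppose washer ∈ Red: no assignment then satisfies all the clues, so washer ∉ Red.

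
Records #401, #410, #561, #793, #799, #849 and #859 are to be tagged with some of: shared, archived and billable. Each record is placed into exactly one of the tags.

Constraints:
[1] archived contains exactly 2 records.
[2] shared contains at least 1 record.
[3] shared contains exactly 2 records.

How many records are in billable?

3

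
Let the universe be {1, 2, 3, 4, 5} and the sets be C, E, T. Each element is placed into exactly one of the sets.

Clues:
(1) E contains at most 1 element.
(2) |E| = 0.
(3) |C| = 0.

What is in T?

T = {1, 2, 3, 4, 5}

(2): E already has 0, so the rest are out.
(3): C already has 0, so the rest are out.
Only one set left: 1 ∈ T.
Only one set left: 2 ∈ T.
Only one set left: 3 ∈ T.
Only one set left: 4 ∈ T.
Only one set left: 5 ∈ T.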